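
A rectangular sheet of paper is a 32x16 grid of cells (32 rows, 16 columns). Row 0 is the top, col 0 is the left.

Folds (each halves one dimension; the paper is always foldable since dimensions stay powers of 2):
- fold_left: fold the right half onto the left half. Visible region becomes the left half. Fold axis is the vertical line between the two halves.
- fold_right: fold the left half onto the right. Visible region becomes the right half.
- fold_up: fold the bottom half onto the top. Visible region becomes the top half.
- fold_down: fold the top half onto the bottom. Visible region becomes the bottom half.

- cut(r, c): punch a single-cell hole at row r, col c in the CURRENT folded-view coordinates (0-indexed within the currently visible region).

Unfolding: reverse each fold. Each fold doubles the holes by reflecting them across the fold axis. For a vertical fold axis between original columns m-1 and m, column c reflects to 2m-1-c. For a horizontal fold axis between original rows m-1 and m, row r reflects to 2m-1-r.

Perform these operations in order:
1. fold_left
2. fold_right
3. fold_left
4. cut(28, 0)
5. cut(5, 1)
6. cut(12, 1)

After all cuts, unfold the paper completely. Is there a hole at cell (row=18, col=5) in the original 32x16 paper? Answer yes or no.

Answer: no

Derivation:
Op 1 fold_left: fold axis v@8; visible region now rows[0,32) x cols[0,8) = 32x8
Op 2 fold_right: fold axis v@4; visible region now rows[0,32) x cols[4,8) = 32x4
Op 3 fold_left: fold axis v@6; visible region now rows[0,32) x cols[4,6) = 32x2
Op 4 cut(28, 0): punch at orig (28,4); cuts so far [(28, 4)]; region rows[0,32) x cols[4,6) = 32x2
Op 5 cut(5, 1): punch at orig (5,5); cuts so far [(5, 5), (28, 4)]; region rows[0,32) x cols[4,6) = 32x2
Op 6 cut(12, 1): punch at orig (12,5); cuts so far [(5, 5), (12, 5), (28, 4)]; region rows[0,32) x cols[4,6) = 32x2
Unfold 1 (reflect across v@6): 6 holes -> [(5, 5), (5, 6), (12, 5), (12, 6), (28, 4), (28, 7)]
Unfold 2 (reflect across v@4): 12 holes -> [(5, 1), (5, 2), (5, 5), (5, 6), (12, 1), (12, 2), (12, 5), (12, 6), (28, 0), (28, 3), (28, 4), (28, 7)]
Unfold 3 (reflect across v@8): 24 holes -> [(5, 1), (5, 2), (5, 5), (5, 6), (5, 9), (5, 10), (5, 13), (5, 14), (12, 1), (12, 2), (12, 5), (12, 6), (12, 9), (12, 10), (12, 13), (12, 14), (28, 0), (28, 3), (28, 4), (28, 7), (28, 8), (28, 11), (28, 12), (28, 15)]
Holes: [(5, 1), (5, 2), (5, 5), (5, 6), (5, 9), (5, 10), (5, 13), (5, 14), (12, 1), (12, 2), (12, 5), (12, 6), (12, 9), (12, 10), (12, 13), (12, 14), (28, 0), (28, 3), (28, 4), (28, 7), (28, 8), (28, 11), (28, 12), (28, 15)]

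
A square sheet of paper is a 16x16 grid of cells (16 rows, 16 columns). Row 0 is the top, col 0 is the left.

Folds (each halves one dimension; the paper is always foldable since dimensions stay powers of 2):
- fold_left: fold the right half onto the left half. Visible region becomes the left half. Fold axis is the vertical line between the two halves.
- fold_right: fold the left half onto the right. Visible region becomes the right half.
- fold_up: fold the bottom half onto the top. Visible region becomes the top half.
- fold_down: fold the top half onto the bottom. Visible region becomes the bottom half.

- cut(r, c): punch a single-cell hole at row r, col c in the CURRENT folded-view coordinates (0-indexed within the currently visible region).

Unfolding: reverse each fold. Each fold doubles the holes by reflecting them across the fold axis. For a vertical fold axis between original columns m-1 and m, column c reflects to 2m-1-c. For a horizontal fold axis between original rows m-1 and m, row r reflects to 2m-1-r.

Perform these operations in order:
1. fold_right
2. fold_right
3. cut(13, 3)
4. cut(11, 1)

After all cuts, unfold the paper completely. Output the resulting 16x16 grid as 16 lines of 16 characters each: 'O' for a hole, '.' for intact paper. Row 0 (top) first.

Op 1 fold_right: fold axis v@8; visible region now rows[0,16) x cols[8,16) = 16x8
Op 2 fold_right: fold axis v@12; visible region now rows[0,16) x cols[12,16) = 16x4
Op 3 cut(13, 3): punch at orig (13,15); cuts so far [(13, 15)]; region rows[0,16) x cols[12,16) = 16x4
Op 4 cut(11, 1): punch at orig (11,13); cuts so far [(11, 13), (13, 15)]; region rows[0,16) x cols[12,16) = 16x4
Unfold 1 (reflect across v@12): 4 holes -> [(11, 10), (11, 13), (13, 8), (13, 15)]
Unfold 2 (reflect across v@8): 8 holes -> [(11, 2), (11, 5), (11, 10), (11, 13), (13, 0), (13, 7), (13, 8), (13, 15)]

Answer: ................
................
................
................
................
................
................
................
................
................
................
..O..O....O..O..
................
O......OO......O
................
................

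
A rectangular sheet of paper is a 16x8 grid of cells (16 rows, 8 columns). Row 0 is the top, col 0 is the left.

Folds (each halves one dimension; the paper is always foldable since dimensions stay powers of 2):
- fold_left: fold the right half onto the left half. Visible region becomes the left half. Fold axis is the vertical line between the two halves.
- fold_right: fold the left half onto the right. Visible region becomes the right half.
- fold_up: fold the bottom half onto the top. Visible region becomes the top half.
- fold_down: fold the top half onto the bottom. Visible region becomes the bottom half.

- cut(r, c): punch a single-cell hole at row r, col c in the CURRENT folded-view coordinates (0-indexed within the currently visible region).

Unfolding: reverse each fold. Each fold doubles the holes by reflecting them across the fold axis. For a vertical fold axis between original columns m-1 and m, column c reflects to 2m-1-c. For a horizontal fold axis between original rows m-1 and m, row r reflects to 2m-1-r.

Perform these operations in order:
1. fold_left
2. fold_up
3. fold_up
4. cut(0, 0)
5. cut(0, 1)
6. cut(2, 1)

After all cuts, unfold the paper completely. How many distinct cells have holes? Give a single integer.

Op 1 fold_left: fold axis v@4; visible region now rows[0,16) x cols[0,4) = 16x4
Op 2 fold_up: fold axis h@8; visible region now rows[0,8) x cols[0,4) = 8x4
Op 3 fold_up: fold axis h@4; visible region now rows[0,4) x cols[0,4) = 4x4
Op 4 cut(0, 0): punch at orig (0,0); cuts so far [(0, 0)]; region rows[0,4) x cols[0,4) = 4x4
Op 5 cut(0, 1): punch at orig (0,1); cuts so far [(0, 0), (0, 1)]; region rows[0,4) x cols[0,4) = 4x4
Op 6 cut(2, 1): punch at orig (2,1); cuts so far [(0, 0), (0, 1), (2, 1)]; region rows[0,4) x cols[0,4) = 4x4
Unfold 1 (reflect across h@4): 6 holes -> [(0, 0), (0, 1), (2, 1), (5, 1), (7, 0), (7, 1)]
Unfold 2 (reflect across h@8): 12 holes -> [(0, 0), (0, 1), (2, 1), (5, 1), (7, 0), (7, 1), (8, 0), (8, 1), (10, 1), (13, 1), (15, 0), (15, 1)]
Unfold 3 (reflect across v@4): 24 holes -> [(0, 0), (0, 1), (0, 6), (0, 7), (2, 1), (2, 6), (5, 1), (5, 6), (7, 0), (7, 1), (7, 6), (7, 7), (8, 0), (8, 1), (8, 6), (8, 7), (10, 1), (10, 6), (13, 1), (13, 6), (15, 0), (15, 1), (15, 6), (15, 7)]

Answer: 24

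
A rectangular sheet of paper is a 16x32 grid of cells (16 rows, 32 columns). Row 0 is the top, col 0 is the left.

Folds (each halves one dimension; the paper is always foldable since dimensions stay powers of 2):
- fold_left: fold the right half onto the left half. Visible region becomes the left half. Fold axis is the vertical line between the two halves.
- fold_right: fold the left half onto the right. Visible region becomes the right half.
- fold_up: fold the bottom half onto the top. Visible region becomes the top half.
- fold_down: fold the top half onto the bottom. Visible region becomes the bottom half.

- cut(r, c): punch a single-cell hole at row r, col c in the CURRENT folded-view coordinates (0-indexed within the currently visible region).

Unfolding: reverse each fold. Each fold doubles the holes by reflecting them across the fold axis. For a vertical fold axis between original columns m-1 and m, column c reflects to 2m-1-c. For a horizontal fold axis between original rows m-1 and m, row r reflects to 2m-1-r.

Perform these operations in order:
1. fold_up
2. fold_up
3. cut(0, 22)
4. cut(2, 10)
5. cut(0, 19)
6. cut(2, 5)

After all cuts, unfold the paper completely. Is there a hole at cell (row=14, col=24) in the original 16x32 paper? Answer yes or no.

Op 1 fold_up: fold axis h@8; visible region now rows[0,8) x cols[0,32) = 8x32
Op 2 fold_up: fold axis h@4; visible region now rows[0,4) x cols[0,32) = 4x32
Op 3 cut(0, 22): punch at orig (0,22); cuts so far [(0, 22)]; region rows[0,4) x cols[0,32) = 4x32
Op 4 cut(2, 10): punch at orig (2,10); cuts so far [(0, 22), (2, 10)]; region rows[0,4) x cols[0,32) = 4x32
Op 5 cut(0, 19): punch at orig (0,19); cuts so far [(0, 19), (0, 22), (2, 10)]; region rows[0,4) x cols[0,32) = 4x32
Op 6 cut(2, 5): punch at orig (2,5); cuts so far [(0, 19), (0, 22), (2, 5), (2, 10)]; region rows[0,4) x cols[0,32) = 4x32
Unfold 1 (reflect across h@4): 8 holes -> [(0, 19), (0, 22), (2, 5), (2, 10), (5, 5), (5, 10), (7, 19), (7, 22)]
Unfold 2 (reflect across h@8): 16 holes -> [(0, 19), (0, 22), (2, 5), (2, 10), (5, 5), (5, 10), (7, 19), (7, 22), (8, 19), (8, 22), (10, 5), (10, 10), (13, 5), (13, 10), (15, 19), (15, 22)]
Holes: [(0, 19), (0, 22), (2, 5), (2, 10), (5, 5), (5, 10), (7, 19), (7, 22), (8, 19), (8, 22), (10, 5), (10, 10), (13, 5), (13, 10), (15, 19), (15, 22)]

Answer: no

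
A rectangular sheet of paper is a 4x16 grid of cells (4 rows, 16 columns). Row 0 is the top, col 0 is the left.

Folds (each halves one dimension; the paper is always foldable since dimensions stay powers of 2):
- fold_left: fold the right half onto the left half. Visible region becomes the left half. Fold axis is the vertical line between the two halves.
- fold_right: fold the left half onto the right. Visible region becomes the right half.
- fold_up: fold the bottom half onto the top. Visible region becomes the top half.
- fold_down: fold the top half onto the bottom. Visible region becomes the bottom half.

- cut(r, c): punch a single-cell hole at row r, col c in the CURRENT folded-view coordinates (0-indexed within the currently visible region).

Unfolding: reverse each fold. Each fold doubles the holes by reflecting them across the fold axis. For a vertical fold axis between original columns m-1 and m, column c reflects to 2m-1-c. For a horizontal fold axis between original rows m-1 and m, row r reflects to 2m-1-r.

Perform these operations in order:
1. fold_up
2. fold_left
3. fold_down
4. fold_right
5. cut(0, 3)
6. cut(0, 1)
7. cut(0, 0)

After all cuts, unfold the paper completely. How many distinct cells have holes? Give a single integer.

Answer: 48

Derivation:
Op 1 fold_up: fold axis h@2; visible region now rows[0,2) x cols[0,16) = 2x16
Op 2 fold_left: fold axis v@8; visible region now rows[0,2) x cols[0,8) = 2x8
Op 3 fold_down: fold axis h@1; visible region now rows[1,2) x cols[0,8) = 1x8
Op 4 fold_right: fold axis v@4; visible region now rows[1,2) x cols[4,8) = 1x4
Op 5 cut(0, 3): punch at orig (1,7); cuts so far [(1, 7)]; region rows[1,2) x cols[4,8) = 1x4
Op 6 cut(0, 1): punch at orig (1,5); cuts so far [(1, 5), (1, 7)]; region rows[1,2) x cols[4,8) = 1x4
Op 7 cut(0, 0): punch at orig (1,4); cuts so far [(1, 4), (1, 5), (1, 7)]; region rows[1,2) x cols[4,8) = 1x4
Unfold 1 (reflect across v@4): 6 holes -> [(1, 0), (1, 2), (1, 3), (1, 4), (1, 5), (1, 7)]
Unfold 2 (reflect across h@1): 12 holes -> [(0, 0), (0, 2), (0, 3), (0, 4), (0, 5), (0, 7), (1, 0), (1, 2), (1, 3), (1, 4), (1, 5), (1, 7)]
Unfold 3 (reflect across v@8): 24 holes -> [(0, 0), (0, 2), (0, 3), (0, 4), (0, 5), (0, 7), (0, 8), (0, 10), (0, 11), (0, 12), (0, 13), (0, 15), (1, 0), (1, 2), (1, 3), (1, 4), (1, 5), (1, 7), (1, 8), (1, 10), (1, 11), (1, 12), (1, 13), (1, 15)]
Unfold 4 (reflect across h@2): 48 holes -> [(0, 0), (0, 2), (0, 3), (0, 4), (0, 5), (0, 7), (0, 8), (0, 10), (0, 11), (0, 12), (0, 13), (0, 15), (1, 0), (1, 2), (1, 3), (1, 4), (1, 5), (1, 7), (1, 8), (1, 10), (1, 11), (1, 12), (1, 13), (1, 15), (2, 0), (2, 2), (2, 3), (2, 4), (2, 5), (2, 7), (2, 8), (2, 10), (2, 11), (2, 12), (2, 13), (2, 15), (3, 0), (3, 2), (3, 3), (3, 4), (3, 5), (3, 7), (3, 8), (3, 10), (3, 11), (3, 12), (3, 13), (3, 15)]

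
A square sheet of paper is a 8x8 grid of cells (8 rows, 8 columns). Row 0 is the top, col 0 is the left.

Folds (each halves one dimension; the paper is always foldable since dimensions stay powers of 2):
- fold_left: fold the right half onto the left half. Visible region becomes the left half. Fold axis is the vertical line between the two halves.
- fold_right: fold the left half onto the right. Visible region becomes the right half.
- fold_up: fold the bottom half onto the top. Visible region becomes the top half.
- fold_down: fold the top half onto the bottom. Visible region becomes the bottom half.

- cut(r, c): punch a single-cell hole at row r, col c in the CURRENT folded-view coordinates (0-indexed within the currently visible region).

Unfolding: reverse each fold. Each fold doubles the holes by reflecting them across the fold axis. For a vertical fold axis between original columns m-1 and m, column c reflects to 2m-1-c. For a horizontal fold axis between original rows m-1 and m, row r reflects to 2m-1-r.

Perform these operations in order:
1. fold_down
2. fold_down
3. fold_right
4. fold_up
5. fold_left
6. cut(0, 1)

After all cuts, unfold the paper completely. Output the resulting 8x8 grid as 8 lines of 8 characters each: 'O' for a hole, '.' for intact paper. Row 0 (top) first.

Op 1 fold_down: fold axis h@4; visible region now rows[4,8) x cols[0,8) = 4x8
Op 2 fold_down: fold axis h@6; visible region now rows[6,8) x cols[0,8) = 2x8
Op 3 fold_right: fold axis v@4; visible region now rows[6,8) x cols[4,8) = 2x4
Op 4 fold_up: fold axis h@7; visible region now rows[6,7) x cols[4,8) = 1x4
Op 5 fold_left: fold axis v@6; visible region now rows[6,7) x cols[4,6) = 1x2
Op 6 cut(0, 1): punch at orig (6,5); cuts so far [(6, 5)]; region rows[6,7) x cols[4,6) = 1x2
Unfold 1 (reflect across v@6): 2 holes -> [(6, 5), (6, 6)]
Unfold 2 (reflect across h@7): 4 holes -> [(6, 5), (6, 6), (7, 5), (7, 6)]
Unfold 3 (reflect across v@4): 8 holes -> [(6, 1), (6, 2), (6, 5), (6, 6), (7, 1), (7, 2), (7, 5), (7, 6)]
Unfold 4 (reflect across h@6): 16 holes -> [(4, 1), (4, 2), (4, 5), (4, 6), (5, 1), (5, 2), (5, 5), (5, 6), (6, 1), (6, 2), (6, 5), (6, 6), (7, 1), (7, 2), (7, 5), (7, 6)]
Unfold 5 (reflect across h@4): 32 holes -> [(0, 1), (0, 2), (0, 5), (0, 6), (1, 1), (1, 2), (1, 5), (1, 6), (2, 1), (2, 2), (2, 5), (2, 6), (3, 1), (3, 2), (3, 5), (3, 6), (4, 1), (4, 2), (4, 5), (4, 6), (5, 1), (5, 2), (5, 5), (5, 6), (6, 1), (6, 2), (6, 5), (6, 6), (7, 1), (7, 2), (7, 5), (7, 6)]

Answer: .OO..OO.
.OO..OO.
.OO..OO.
.OO..OO.
.OO..OO.
.OO..OO.
.OO..OO.
.OO..OO.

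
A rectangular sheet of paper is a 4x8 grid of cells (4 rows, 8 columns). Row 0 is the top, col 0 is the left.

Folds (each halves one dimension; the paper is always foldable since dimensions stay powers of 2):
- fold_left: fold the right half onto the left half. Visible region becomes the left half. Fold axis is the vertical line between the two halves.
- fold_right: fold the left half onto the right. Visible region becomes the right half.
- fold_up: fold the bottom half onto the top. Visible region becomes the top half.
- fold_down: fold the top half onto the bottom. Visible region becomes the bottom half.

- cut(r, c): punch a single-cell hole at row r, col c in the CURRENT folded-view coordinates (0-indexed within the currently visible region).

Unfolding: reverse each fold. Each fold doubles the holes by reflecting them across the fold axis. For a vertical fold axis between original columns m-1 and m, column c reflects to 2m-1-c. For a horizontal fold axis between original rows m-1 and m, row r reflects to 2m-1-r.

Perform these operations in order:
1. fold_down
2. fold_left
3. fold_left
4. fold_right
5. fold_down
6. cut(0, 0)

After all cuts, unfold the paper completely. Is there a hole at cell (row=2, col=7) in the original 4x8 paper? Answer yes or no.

Answer: yes

Derivation:
Op 1 fold_down: fold axis h@2; visible region now rows[2,4) x cols[0,8) = 2x8
Op 2 fold_left: fold axis v@4; visible region now rows[2,4) x cols[0,4) = 2x4
Op 3 fold_left: fold axis v@2; visible region now rows[2,4) x cols[0,2) = 2x2
Op 4 fold_right: fold axis v@1; visible region now rows[2,4) x cols[1,2) = 2x1
Op 5 fold_down: fold axis h@3; visible region now rows[3,4) x cols[1,2) = 1x1
Op 6 cut(0, 0): punch at orig (3,1); cuts so far [(3, 1)]; region rows[3,4) x cols[1,2) = 1x1
Unfold 1 (reflect across h@3): 2 holes -> [(2, 1), (3, 1)]
Unfold 2 (reflect across v@1): 4 holes -> [(2, 0), (2, 1), (3, 0), (3, 1)]
Unfold 3 (reflect across v@2): 8 holes -> [(2, 0), (2, 1), (2, 2), (2, 3), (3, 0), (3, 1), (3, 2), (3, 3)]
Unfold 4 (reflect across v@4): 16 holes -> [(2, 0), (2, 1), (2, 2), (2, 3), (2, 4), (2, 5), (2, 6), (2, 7), (3, 0), (3, 1), (3, 2), (3, 3), (3, 4), (3, 5), (3, 6), (3, 7)]
Unfold 5 (reflect across h@2): 32 holes -> [(0, 0), (0, 1), (0, 2), (0, 3), (0, 4), (0, 5), (0, 6), (0, 7), (1, 0), (1, 1), (1, 2), (1, 3), (1, 4), (1, 5), (1, 6), (1, 7), (2, 0), (2, 1), (2, 2), (2, 3), (2, 4), (2, 5), (2, 6), (2, 7), (3, 0), (3, 1), (3, 2), (3, 3), (3, 4), (3, 5), (3, 6), (3, 7)]
Holes: [(0, 0), (0, 1), (0, 2), (0, 3), (0, 4), (0, 5), (0, 6), (0, 7), (1, 0), (1, 1), (1, 2), (1, 3), (1, 4), (1, 5), (1, 6), (1, 7), (2, 0), (2, 1), (2, 2), (2, 3), (2, 4), (2, 5), (2, 6), (2, 7), (3, 0), (3, 1), (3, 2), (3, 3), (3, 4), (3, 5), (3, 6), (3, 7)]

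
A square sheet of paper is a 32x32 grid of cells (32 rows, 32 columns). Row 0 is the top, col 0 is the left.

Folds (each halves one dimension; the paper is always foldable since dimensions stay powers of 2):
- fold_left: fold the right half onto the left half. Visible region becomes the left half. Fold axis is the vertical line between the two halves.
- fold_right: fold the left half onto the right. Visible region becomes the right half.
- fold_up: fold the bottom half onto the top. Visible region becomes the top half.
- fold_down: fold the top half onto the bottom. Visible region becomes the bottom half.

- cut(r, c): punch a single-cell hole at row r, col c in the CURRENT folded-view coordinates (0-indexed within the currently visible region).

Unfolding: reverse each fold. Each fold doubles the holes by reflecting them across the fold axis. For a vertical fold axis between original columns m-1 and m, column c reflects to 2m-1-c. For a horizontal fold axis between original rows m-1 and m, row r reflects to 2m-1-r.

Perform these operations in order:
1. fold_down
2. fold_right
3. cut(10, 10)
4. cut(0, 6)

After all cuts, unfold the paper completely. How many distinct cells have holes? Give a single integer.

Answer: 8

Derivation:
Op 1 fold_down: fold axis h@16; visible region now rows[16,32) x cols[0,32) = 16x32
Op 2 fold_right: fold axis v@16; visible region now rows[16,32) x cols[16,32) = 16x16
Op 3 cut(10, 10): punch at orig (26,26); cuts so far [(26, 26)]; region rows[16,32) x cols[16,32) = 16x16
Op 4 cut(0, 6): punch at orig (16,22); cuts so far [(16, 22), (26, 26)]; region rows[16,32) x cols[16,32) = 16x16
Unfold 1 (reflect across v@16): 4 holes -> [(16, 9), (16, 22), (26, 5), (26, 26)]
Unfold 2 (reflect across h@16): 8 holes -> [(5, 5), (5, 26), (15, 9), (15, 22), (16, 9), (16, 22), (26, 5), (26, 26)]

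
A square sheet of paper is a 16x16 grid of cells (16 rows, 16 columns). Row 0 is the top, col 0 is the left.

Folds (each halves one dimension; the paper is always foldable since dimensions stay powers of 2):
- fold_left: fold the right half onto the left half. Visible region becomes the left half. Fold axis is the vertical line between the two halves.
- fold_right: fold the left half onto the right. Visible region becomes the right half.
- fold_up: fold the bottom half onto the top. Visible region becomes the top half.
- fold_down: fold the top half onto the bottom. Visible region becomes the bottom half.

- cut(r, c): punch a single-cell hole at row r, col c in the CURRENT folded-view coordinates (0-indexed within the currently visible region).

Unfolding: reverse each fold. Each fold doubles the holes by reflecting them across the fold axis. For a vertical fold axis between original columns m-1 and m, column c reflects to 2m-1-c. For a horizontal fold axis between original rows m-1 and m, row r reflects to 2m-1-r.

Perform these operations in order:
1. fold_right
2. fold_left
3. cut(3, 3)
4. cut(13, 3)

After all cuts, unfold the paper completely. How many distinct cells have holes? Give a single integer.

Answer: 8

Derivation:
Op 1 fold_right: fold axis v@8; visible region now rows[0,16) x cols[8,16) = 16x8
Op 2 fold_left: fold axis v@12; visible region now rows[0,16) x cols[8,12) = 16x4
Op 3 cut(3, 3): punch at orig (3,11); cuts so far [(3, 11)]; region rows[0,16) x cols[8,12) = 16x4
Op 4 cut(13, 3): punch at orig (13,11); cuts so far [(3, 11), (13, 11)]; region rows[0,16) x cols[8,12) = 16x4
Unfold 1 (reflect across v@12): 4 holes -> [(3, 11), (3, 12), (13, 11), (13, 12)]
Unfold 2 (reflect across v@8): 8 holes -> [(3, 3), (3, 4), (3, 11), (3, 12), (13, 3), (13, 4), (13, 11), (13, 12)]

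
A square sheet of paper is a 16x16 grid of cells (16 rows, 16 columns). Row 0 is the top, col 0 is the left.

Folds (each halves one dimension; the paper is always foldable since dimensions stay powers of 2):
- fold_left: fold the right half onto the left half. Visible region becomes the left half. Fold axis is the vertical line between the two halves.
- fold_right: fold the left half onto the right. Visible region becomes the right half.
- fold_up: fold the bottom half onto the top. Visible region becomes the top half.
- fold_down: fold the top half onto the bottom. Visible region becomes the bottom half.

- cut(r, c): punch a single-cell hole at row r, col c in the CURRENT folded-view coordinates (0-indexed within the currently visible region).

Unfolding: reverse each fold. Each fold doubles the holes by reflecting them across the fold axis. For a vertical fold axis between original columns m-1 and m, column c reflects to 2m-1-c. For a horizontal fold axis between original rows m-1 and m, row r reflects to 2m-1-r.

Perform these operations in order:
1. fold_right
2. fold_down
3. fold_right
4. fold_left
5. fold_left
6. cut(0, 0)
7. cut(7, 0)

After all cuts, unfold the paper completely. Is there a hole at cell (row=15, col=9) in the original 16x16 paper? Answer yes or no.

Op 1 fold_right: fold axis v@8; visible region now rows[0,16) x cols[8,16) = 16x8
Op 2 fold_down: fold axis h@8; visible region now rows[8,16) x cols[8,16) = 8x8
Op 3 fold_right: fold axis v@12; visible region now rows[8,16) x cols[12,16) = 8x4
Op 4 fold_left: fold axis v@14; visible region now rows[8,16) x cols[12,14) = 8x2
Op 5 fold_left: fold axis v@13; visible region now rows[8,16) x cols[12,13) = 8x1
Op 6 cut(0, 0): punch at orig (8,12); cuts so far [(8, 12)]; region rows[8,16) x cols[12,13) = 8x1
Op 7 cut(7, 0): punch at orig (15,12); cuts so far [(8, 12), (15, 12)]; region rows[8,16) x cols[12,13) = 8x1
Unfold 1 (reflect across v@13): 4 holes -> [(8, 12), (8, 13), (15, 12), (15, 13)]
Unfold 2 (reflect across v@14): 8 holes -> [(8, 12), (8, 13), (8, 14), (8, 15), (15, 12), (15, 13), (15, 14), (15, 15)]
Unfold 3 (reflect across v@12): 16 holes -> [(8, 8), (8, 9), (8, 10), (8, 11), (8, 12), (8, 13), (8, 14), (8, 15), (15, 8), (15, 9), (15, 10), (15, 11), (15, 12), (15, 13), (15, 14), (15, 15)]
Unfold 4 (reflect across h@8): 32 holes -> [(0, 8), (0, 9), (0, 10), (0, 11), (0, 12), (0, 13), (0, 14), (0, 15), (7, 8), (7, 9), (7, 10), (7, 11), (7, 12), (7, 13), (7, 14), (7, 15), (8, 8), (8, 9), (8, 10), (8, 11), (8, 12), (8, 13), (8, 14), (8, 15), (15, 8), (15, 9), (15, 10), (15, 11), (15, 12), (15, 13), (15, 14), (15, 15)]
Unfold 5 (reflect across v@8): 64 holes -> [(0, 0), (0, 1), (0, 2), (0, 3), (0, 4), (0, 5), (0, 6), (0, 7), (0, 8), (0, 9), (0, 10), (0, 11), (0, 12), (0, 13), (0, 14), (0, 15), (7, 0), (7, 1), (7, 2), (7, 3), (7, 4), (7, 5), (7, 6), (7, 7), (7, 8), (7, 9), (7, 10), (7, 11), (7, 12), (7, 13), (7, 14), (7, 15), (8, 0), (8, 1), (8, 2), (8, 3), (8, 4), (8, 5), (8, 6), (8, 7), (8, 8), (8, 9), (8, 10), (8, 11), (8, 12), (8, 13), (8, 14), (8, 15), (15, 0), (15, 1), (15, 2), (15, 3), (15, 4), (15, 5), (15, 6), (15, 7), (15, 8), (15, 9), (15, 10), (15, 11), (15, 12), (15, 13), (15, 14), (15, 15)]
Holes: [(0, 0), (0, 1), (0, 2), (0, 3), (0, 4), (0, 5), (0, 6), (0, 7), (0, 8), (0, 9), (0, 10), (0, 11), (0, 12), (0, 13), (0, 14), (0, 15), (7, 0), (7, 1), (7, 2), (7, 3), (7, 4), (7, 5), (7, 6), (7, 7), (7, 8), (7, 9), (7, 10), (7, 11), (7, 12), (7, 13), (7, 14), (7, 15), (8, 0), (8, 1), (8, 2), (8, 3), (8, 4), (8, 5), (8, 6), (8, 7), (8, 8), (8, 9), (8, 10), (8, 11), (8, 12), (8, 13), (8, 14), (8, 15), (15, 0), (15, 1), (15, 2), (15, 3), (15, 4), (15, 5), (15, 6), (15, 7), (15, 8), (15, 9), (15, 10), (15, 11), (15, 12), (15, 13), (15, 14), (15, 15)]

Answer: yes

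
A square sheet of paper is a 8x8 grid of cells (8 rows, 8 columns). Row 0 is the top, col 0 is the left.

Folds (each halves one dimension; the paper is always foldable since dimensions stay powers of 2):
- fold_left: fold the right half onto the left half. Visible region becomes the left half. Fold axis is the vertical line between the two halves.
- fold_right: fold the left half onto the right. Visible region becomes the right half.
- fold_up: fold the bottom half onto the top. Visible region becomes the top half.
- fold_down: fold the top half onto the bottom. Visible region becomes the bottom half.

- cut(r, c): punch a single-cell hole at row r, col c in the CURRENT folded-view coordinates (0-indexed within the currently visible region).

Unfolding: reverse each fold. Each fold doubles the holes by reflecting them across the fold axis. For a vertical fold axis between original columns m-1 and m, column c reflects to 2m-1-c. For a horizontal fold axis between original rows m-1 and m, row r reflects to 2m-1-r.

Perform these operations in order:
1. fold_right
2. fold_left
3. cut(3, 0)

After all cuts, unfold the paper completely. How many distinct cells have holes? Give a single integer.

Answer: 4

Derivation:
Op 1 fold_right: fold axis v@4; visible region now rows[0,8) x cols[4,8) = 8x4
Op 2 fold_left: fold axis v@6; visible region now rows[0,8) x cols[4,6) = 8x2
Op 3 cut(3, 0): punch at orig (3,4); cuts so far [(3, 4)]; region rows[0,8) x cols[4,6) = 8x2
Unfold 1 (reflect across v@6): 2 holes -> [(3, 4), (3, 7)]
Unfold 2 (reflect across v@4): 4 holes -> [(3, 0), (3, 3), (3, 4), (3, 7)]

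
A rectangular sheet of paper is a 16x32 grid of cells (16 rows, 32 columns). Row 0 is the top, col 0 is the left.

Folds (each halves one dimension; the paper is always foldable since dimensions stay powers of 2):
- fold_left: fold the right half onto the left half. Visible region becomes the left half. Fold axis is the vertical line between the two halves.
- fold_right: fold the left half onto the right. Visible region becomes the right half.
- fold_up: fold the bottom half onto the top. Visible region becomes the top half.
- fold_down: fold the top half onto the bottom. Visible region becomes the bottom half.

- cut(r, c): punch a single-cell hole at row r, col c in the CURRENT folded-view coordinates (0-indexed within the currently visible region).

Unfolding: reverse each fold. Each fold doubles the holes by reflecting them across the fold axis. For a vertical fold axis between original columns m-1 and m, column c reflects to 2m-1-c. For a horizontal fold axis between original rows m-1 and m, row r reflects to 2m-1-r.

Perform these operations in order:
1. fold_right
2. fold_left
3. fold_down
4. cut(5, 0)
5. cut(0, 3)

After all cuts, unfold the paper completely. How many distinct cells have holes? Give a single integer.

Op 1 fold_right: fold axis v@16; visible region now rows[0,16) x cols[16,32) = 16x16
Op 2 fold_left: fold axis v@24; visible region now rows[0,16) x cols[16,24) = 16x8
Op 3 fold_down: fold axis h@8; visible region now rows[8,16) x cols[16,24) = 8x8
Op 4 cut(5, 0): punch at orig (13,16); cuts so far [(13, 16)]; region rows[8,16) x cols[16,24) = 8x8
Op 5 cut(0, 3): punch at orig (8,19); cuts so far [(8, 19), (13, 16)]; region rows[8,16) x cols[16,24) = 8x8
Unfold 1 (reflect across h@8): 4 holes -> [(2, 16), (7, 19), (8, 19), (13, 16)]
Unfold 2 (reflect across v@24): 8 holes -> [(2, 16), (2, 31), (7, 19), (7, 28), (8, 19), (8, 28), (13, 16), (13, 31)]
Unfold 3 (reflect across v@16): 16 holes -> [(2, 0), (2, 15), (2, 16), (2, 31), (7, 3), (7, 12), (7, 19), (7, 28), (8, 3), (8, 12), (8, 19), (8, 28), (13, 0), (13, 15), (13, 16), (13, 31)]

Answer: 16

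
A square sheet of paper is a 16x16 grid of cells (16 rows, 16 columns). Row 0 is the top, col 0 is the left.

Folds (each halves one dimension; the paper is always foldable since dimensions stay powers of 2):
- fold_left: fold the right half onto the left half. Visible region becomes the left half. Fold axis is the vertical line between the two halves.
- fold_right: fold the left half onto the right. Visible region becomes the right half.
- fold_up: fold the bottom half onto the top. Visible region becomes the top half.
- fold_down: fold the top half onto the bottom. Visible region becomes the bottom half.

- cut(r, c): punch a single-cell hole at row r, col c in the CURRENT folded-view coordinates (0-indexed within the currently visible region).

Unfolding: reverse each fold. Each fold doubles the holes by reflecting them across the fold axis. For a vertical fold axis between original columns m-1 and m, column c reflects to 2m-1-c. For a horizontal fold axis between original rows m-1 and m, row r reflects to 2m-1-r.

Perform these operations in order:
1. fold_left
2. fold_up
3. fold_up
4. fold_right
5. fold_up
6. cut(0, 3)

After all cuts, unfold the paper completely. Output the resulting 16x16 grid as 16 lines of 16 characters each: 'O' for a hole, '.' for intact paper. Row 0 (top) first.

Op 1 fold_left: fold axis v@8; visible region now rows[0,16) x cols[0,8) = 16x8
Op 2 fold_up: fold axis h@8; visible region now rows[0,8) x cols[0,8) = 8x8
Op 3 fold_up: fold axis h@4; visible region now rows[0,4) x cols[0,8) = 4x8
Op 4 fold_right: fold axis v@4; visible region now rows[0,4) x cols[4,8) = 4x4
Op 5 fold_up: fold axis h@2; visible region now rows[0,2) x cols[4,8) = 2x4
Op 6 cut(0, 3): punch at orig (0,7); cuts so far [(0, 7)]; region rows[0,2) x cols[4,8) = 2x4
Unfold 1 (reflect across h@2): 2 holes -> [(0, 7), (3, 7)]
Unfold 2 (reflect across v@4): 4 holes -> [(0, 0), (0, 7), (3, 0), (3, 7)]
Unfold 3 (reflect across h@4): 8 holes -> [(0, 0), (0, 7), (3, 0), (3, 7), (4, 0), (4, 7), (7, 0), (7, 7)]
Unfold 4 (reflect across h@8): 16 holes -> [(0, 0), (0, 7), (3, 0), (3, 7), (4, 0), (4, 7), (7, 0), (7, 7), (8, 0), (8, 7), (11, 0), (11, 7), (12, 0), (12, 7), (15, 0), (15, 7)]
Unfold 5 (reflect across v@8): 32 holes -> [(0, 0), (0, 7), (0, 8), (0, 15), (3, 0), (3, 7), (3, 8), (3, 15), (4, 0), (4, 7), (4, 8), (4, 15), (7, 0), (7, 7), (7, 8), (7, 15), (8, 0), (8, 7), (8, 8), (8, 15), (11, 0), (11, 7), (11, 8), (11, 15), (12, 0), (12, 7), (12, 8), (12, 15), (15, 0), (15, 7), (15, 8), (15, 15)]

Answer: O......OO......O
................
................
O......OO......O
O......OO......O
................
................
O......OO......O
O......OO......O
................
................
O......OO......O
O......OO......O
................
................
O......OO......O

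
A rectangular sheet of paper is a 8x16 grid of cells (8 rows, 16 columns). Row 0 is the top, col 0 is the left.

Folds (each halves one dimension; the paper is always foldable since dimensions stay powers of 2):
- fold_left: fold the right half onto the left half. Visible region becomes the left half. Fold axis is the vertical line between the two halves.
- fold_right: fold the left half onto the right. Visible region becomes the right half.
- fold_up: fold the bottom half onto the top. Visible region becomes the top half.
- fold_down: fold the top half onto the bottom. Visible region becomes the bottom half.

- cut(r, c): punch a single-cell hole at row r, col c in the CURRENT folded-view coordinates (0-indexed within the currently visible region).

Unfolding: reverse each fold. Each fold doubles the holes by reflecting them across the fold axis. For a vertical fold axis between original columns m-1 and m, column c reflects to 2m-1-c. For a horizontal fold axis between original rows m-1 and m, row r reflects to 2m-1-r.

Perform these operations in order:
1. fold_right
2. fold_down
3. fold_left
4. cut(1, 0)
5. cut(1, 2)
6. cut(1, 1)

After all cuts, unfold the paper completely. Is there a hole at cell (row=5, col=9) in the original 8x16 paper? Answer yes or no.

Op 1 fold_right: fold axis v@8; visible region now rows[0,8) x cols[8,16) = 8x8
Op 2 fold_down: fold axis h@4; visible region now rows[4,8) x cols[8,16) = 4x8
Op 3 fold_left: fold axis v@12; visible region now rows[4,8) x cols[8,12) = 4x4
Op 4 cut(1, 0): punch at orig (5,8); cuts so far [(5, 8)]; region rows[4,8) x cols[8,12) = 4x4
Op 5 cut(1, 2): punch at orig (5,10); cuts so far [(5, 8), (5, 10)]; region rows[4,8) x cols[8,12) = 4x4
Op 6 cut(1, 1): punch at orig (5,9); cuts so far [(5, 8), (5, 9), (5, 10)]; region rows[4,8) x cols[8,12) = 4x4
Unfold 1 (reflect across v@12): 6 holes -> [(5, 8), (5, 9), (5, 10), (5, 13), (5, 14), (5, 15)]
Unfold 2 (reflect across h@4): 12 holes -> [(2, 8), (2, 9), (2, 10), (2, 13), (2, 14), (2, 15), (5, 8), (5, 9), (5, 10), (5, 13), (5, 14), (5, 15)]
Unfold 3 (reflect across v@8): 24 holes -> [(2, 0), (2, 1), (2, 2), (2, 5), (2, 6), (2, 7), (2, 8), (2, 9), (2, 10), (2, 13), (2, 14), (2, 15), (5, 0), (5, 1), (5, 2), (5, 5), (5, 6), (5, 7), (5, 8), (5, 9), (5, 10), (5, 13), (5, 14), (5, 15)]
Holes: [(2, 0), (2, 1), (2, 2), (2, 5), (2, 6), (2, 7), (2, 8), (2, 9), (2, 10), (2, 13), (2, 14), (2, 15), (5, 0), (5, 1), (5, 2), (5, 5), (5, 6), (5, 7), (5, 8), (5, 9), (5, 10), (5, 13), (5, 14), (5, 15)]

Answer: yes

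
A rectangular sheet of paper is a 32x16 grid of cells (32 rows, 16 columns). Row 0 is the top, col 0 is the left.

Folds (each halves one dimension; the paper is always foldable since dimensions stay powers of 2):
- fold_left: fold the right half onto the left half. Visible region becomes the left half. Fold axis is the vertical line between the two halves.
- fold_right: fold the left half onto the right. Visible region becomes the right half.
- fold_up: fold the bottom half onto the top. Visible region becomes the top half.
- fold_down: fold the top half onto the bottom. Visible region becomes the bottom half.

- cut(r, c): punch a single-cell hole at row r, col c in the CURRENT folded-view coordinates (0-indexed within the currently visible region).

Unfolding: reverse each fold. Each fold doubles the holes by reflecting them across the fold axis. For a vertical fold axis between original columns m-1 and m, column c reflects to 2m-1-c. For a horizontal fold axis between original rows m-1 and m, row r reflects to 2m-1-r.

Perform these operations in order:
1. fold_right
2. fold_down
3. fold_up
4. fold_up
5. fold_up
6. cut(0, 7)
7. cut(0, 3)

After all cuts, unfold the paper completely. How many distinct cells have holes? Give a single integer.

Op 1 fold_right: fold axis v@8; visible region now rows[0,32) x cols[8,16) = 32x8
Op 2 fold_down: fold axis h@16; visible region now rows[16,32) x cols[8,16) = 16x8
Op 3 fold_up: fold axis h@24; visible region now rows[16,24) x cols[8,16) = 8x8
Op 4 fold_up: fold axis h@20; visible region now rows[16,20) x cols[8,16) = 4x8
Op 5 fold_up: fold axis h@18; visible region now rows[16,18) x cols[8,16) = 2x8
Op 6 cut(0, 7): punch at orig (16,15); cuts so far [(16, 15)]; region rows[16,18) x cols[8,16) = 2x8
Op 7 cut(0, 3): punch at orig (16,11); cuts so far [(16, 11), (16, 15)]; region rows[16,18) x cols[8,16) = 2x8
Unfold 1 (reflect across h@18): 4 holes -> [(16, 11), (16, 15), (19, 11), (19, 15)]
Unfold 2 (reflect across h@20): 8 holes -> [(16, 11), (16, 15), (19, 11), (19, 15), (20, 11), (20, 15), (23, 11), (23, 15)]
Unfold 3 (reflect across h@24): 16 holes -> [(16, 11), (16, 15), (19, 11), (19, 15), (20, 11), (20, 15), (23, 11), (23, 15), (24, 11), (24, 15), (27, 11), (27, 15), (28, 11), (28, 15), (31, 11), (31, 15)]
Unfold 4 (reflect across h@16): 32 holes -> [(0, 11), (0, 15), (3, 11), (3, 15), (4, 11), (4, 15), (7, 11), (7, 15), (8, 11), (8, 15), (11, 11), (11, 15), (12, 11), (12, 15), (15, 11), (15, 15), (16, 11), (16, 15), (19, 11), (19, 15), (20, 11), (20, 15), (23, 11), (23, 15), (24, 11), (24, 15), (27, 11), (27, 15), (28, 11), (28, 15), (31, 11), (31, 15)]
Unfold 5 (reflect across v@8): 64 holes -> [(0, 0), (0, 4), (0, 11), (0, 15), (3, 0), (3, 4), (3, 11), (3, 15), (4, 0), (4, 4), (4, 11), (4, 15), (7, 0), (7, 4), (7, 11), (7, 15), (8, 0), (8, 4), (8, 11), (8, 15), (11, 0), (11, 4), (11, 11), (11, 15), (12, 0), (12, 4), (12, 11), (12, 15), (15, 0), (15, 4), (15, 11), (15, 15), (16, 0), (16, 4), (16, 11), (16, 15), (19, 0), (19, 4), (19, 11), (19, 15), (20, 0), (20, 4), (20, 11), (20, 15), (23, 0), (23, 4), (23, 11), (23, 15), (24, 0), (24, 4), (24, 11), (24, 15), (27, 0), (27, 4), (27, 11), (27, 15), (28, 0), (28, 4), (28, 11), (28, 15), (31, 0), (31, 4), (31, 11), (31, 15)]

Answer: 64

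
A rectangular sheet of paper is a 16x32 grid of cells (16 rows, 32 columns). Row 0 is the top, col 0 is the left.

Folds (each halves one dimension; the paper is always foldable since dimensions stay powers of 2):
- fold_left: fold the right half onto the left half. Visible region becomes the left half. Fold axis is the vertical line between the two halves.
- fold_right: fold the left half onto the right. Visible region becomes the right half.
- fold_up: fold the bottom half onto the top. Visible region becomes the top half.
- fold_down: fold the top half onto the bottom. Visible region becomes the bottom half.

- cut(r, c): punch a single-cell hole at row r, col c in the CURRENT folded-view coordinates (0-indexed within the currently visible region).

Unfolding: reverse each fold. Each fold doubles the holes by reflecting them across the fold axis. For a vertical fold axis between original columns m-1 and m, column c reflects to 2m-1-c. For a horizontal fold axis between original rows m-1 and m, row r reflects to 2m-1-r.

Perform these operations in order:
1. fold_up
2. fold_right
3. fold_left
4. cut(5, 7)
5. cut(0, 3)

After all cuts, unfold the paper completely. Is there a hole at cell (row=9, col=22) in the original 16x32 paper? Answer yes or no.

Answer: no

Derivation:
Op 1 fold_up: fold axis h@8; visible region now rows[0,8) x cols[0,32) = 8x32
Op 2 fold_right: fold axis v@16; visible region now rows[0,8) x cols[16,32) = 8x16
Op 3 fold_left: fold axis v@24; visible region now rows[0,8) x cols[16,24) = 8x8
Op 4 cut(5, 7): punch at orig (5,23); cuts so far [(5, 23)]; region rows[0,8) x cols[16,24) = 8x8
Op 5 cut(0, 3): punch at orig (0,19); cuts so far [(0, 19), (5, 23)]; region rows[0,8) x cols[16,24) = 8x8
Unfold 1 (reflect across v@24): 4 holes -> [(0, 19), (0, 28), (5, 23), (5, 24)]
Unfold 2 (reflect across v@16): 8 holes -> [(0, 3), (0, 12), (0, 19), (0, 28), (5, 7), (5, 8), (5, 23), (5, 24)]
Unfold 3 (reflect across h@8): 16 holes -> [(0, 3), (0, 12), (0, 19), (0, 28), (5, 7), (5, 8), (5, 23), (5, 24), (10, 7), (10, 8), (10, 23), (10, 24), (15, 3), (15, 12), (15, 19), (15, 28)]
Holes: [(0, 3), (0, 12), (0, 19), (0, 28), (5, 7), (5, 8), (5, 23), (5, 24), (10, 7), (10, 8), (10, 23), (10, 24), (15, 3), (15, 12), (15, 19), (15, 28)]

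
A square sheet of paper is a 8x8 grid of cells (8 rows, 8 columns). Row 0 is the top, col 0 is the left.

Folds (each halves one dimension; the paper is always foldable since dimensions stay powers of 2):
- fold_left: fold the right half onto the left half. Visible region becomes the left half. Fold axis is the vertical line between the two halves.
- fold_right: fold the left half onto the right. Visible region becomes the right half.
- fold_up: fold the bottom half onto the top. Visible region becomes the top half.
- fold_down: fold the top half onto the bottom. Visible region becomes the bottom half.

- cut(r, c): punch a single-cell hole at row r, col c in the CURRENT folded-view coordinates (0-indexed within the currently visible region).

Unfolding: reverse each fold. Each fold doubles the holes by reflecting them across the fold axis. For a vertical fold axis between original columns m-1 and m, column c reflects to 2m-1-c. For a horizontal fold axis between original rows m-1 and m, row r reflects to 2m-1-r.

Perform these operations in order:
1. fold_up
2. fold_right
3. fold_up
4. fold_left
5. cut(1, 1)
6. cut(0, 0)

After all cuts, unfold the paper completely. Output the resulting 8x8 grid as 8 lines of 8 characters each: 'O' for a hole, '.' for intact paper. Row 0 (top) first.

Op 1 fold_up: fold axis h@4; visible region now rows[0,4) x cols[0,8) = 4x8
Op 2 fold_right: fold axis v@4; visible region now rows[0,4) x cols[4,8) = 4x4
Op 3 fold_up: fold axis h@2; visible region now rows[0,2) x cols[4,8) = 2x4
Op 4 fold_left: fold axis v@6; visible region now rows[0,2) x cols[4,6) = 2x2
Op 5 cut(1, 1): punch at orig (1,5); cuts so far [(1, 5)]; region rows[0,2) x cols[4,6) = 2x2
Op 6 cut(0, 0): punch at orig (0,4); cuts so far [(0, 4), (1, 5)]; region rows[0,2) x cols[4,6) = 2x2
Unfold 1 (reflect across v@6): 4 holes -> [(0, 4), (0, 7), (1, 5), (1, 6)]
Unfold 2 (reflect across h@2): 8 holes -> [(0, 4), (0, 7), (1, 5), (1, 6), (2, 5), (2, 6), (3, 4), (3, 7)]
Unfold 3 (reflect across v@4): 16 holes -> [(0, 0), (0, 3), (0, 4), (0, 7), (1, 1), (1, 2), (1, 5), (1, 6), (2, 1), (2, 2), (2, 5), (2, 6), (3, 0), (3, 3), (3, 4), (3, 7)]
Unfold 4 (reflect across h@4): 32 holes -> [(0, 0), (0, 3), (0, 4), (0, 7), (1, 1), (1, 2), (1, 5), (1, 6), (2, 1), (2, 2), (2, 5), (2, 6), (3, 0), (3, 3), (3, 4), (3, 7), (4, 0), (4, 3), (4, 4), (4, 7), (5, 1), (5, 2), (5, 5), (5, 6), (6, 1), (6, 2), (6, 5), (6, 6), (7, 0), (7, 3), (7, 4), (7, 7)]

Answer: O..OO..O
.OO..OO.
.OO..OO.
O..OO..O
O..OO..O
.OO..OO.
.OO..OO.
O..OO..O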